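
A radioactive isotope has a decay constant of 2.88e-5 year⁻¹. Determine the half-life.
t½ = ln(2)/λ = 24070 years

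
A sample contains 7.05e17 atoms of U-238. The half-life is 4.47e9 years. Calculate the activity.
A = λN = 1.093e8 decays/year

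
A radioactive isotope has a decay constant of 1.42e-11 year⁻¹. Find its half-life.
t½ = ln(2)/λ = 4.881e10 years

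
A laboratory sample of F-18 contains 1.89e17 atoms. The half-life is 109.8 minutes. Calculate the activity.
A = λN = 1.193e15 decays/minute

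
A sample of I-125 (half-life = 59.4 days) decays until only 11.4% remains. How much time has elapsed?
t = t½ × log₂(N₀/N) = 186.1 days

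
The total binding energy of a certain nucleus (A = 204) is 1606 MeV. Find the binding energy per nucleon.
B.E./A = 1606/204 = 7.873 MeV/nucleon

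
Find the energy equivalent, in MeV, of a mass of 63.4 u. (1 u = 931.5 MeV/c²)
E = mc² = 59060 MeV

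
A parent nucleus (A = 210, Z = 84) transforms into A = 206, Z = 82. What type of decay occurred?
ΔA = -4, ΔZ = -2 ⇒ alpha decay (α)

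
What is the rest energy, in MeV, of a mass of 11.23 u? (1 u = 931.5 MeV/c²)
E = mc² = 10460 MeV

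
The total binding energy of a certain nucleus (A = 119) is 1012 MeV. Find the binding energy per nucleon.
B.E./A = 1012/119 = 8.504 MeV/nucleon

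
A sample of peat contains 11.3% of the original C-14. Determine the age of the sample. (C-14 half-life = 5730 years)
Age = t½ × log₂(1/ratio) = 18020 years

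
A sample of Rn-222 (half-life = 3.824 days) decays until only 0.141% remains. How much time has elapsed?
t = t½ × log₂(N₀/N) = 36.21 days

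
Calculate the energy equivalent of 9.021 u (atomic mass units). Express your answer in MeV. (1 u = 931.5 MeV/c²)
E = mc² = 8403 MeV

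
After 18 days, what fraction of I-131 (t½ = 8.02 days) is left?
N/N₀ = (1/2)^(t/t½) = 0.211 = 21.1%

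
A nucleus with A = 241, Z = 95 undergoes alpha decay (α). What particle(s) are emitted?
α particle = ⁴₂He (2 protons + 2 neutrons)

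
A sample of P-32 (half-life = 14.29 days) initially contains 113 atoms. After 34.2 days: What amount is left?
N = N₀(1/2)^(t/t½) = 21.51 atoms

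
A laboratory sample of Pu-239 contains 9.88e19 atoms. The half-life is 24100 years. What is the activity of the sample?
A = λN = 2.842e15 decays/year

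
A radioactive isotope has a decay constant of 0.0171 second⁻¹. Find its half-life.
t½ = ln(2)/λ = 40.53 seconds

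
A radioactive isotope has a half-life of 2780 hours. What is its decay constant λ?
λ = ln(2)/t½ = 2.493e-4 hour⁻¹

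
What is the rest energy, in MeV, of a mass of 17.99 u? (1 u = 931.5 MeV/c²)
E = mc² = 16760 MeV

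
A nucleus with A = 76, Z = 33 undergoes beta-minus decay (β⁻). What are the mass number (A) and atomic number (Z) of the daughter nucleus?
Daughter: A = 76, Z = 34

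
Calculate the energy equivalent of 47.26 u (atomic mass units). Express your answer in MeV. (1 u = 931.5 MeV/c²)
E = mc² = 44020 MeV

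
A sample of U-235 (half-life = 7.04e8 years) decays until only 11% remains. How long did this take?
t = t½ × log₂(N₀/N) = 2.242e9 years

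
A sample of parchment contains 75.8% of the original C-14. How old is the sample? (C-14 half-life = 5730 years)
Age = t½ × log₂(1/ratio) = 2290 years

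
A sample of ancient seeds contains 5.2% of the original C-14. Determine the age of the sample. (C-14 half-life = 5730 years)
Age = t½ × log₂(1/ratio) = 24440 years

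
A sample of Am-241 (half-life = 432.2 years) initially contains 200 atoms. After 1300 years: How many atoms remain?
N = N₀(1/2)^(t/t½) = 24.86 atoms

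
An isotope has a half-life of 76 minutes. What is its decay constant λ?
λ = ln(2)/t½ = 0.00912 minute⁻¹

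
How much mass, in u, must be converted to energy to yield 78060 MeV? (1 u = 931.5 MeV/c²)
m = E/c² = 83.8 u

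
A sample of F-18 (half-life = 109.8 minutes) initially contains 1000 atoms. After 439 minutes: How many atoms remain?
N = N₀(1/2)^(t/t½) = 62.58 atoms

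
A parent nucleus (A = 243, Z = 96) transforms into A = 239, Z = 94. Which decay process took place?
ΔA = -4, ΔZ = -2 ⇒ alpha decay (α)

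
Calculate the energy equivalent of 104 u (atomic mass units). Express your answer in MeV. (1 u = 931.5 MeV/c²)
E = mc² = 96880 MeV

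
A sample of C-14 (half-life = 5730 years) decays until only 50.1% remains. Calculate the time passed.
t = t½ × log₂(N₀/N) = 5713 years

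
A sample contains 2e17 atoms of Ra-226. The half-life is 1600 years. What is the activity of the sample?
A = λN = 8.664e13 decays/year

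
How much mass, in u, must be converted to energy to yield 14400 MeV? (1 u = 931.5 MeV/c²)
m = E/c² = 15.46 u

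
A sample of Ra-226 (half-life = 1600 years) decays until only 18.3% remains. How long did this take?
t = t½ × log₂(N₀/N) = 3920 years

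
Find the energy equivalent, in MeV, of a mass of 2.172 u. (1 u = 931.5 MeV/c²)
E = mc² = 2023 MeV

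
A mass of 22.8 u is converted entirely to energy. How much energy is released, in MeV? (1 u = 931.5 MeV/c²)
E = mc² = 21240 MeV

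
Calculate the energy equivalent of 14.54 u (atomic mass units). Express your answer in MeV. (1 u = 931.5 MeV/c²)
E = mc² = 13540 MeV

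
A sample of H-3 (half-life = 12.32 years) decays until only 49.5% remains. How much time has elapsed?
t = t½ × log₂(N₀/N) = 12.5 years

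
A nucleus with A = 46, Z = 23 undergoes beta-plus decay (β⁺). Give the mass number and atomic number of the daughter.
Daughter: A = 46, Z = 22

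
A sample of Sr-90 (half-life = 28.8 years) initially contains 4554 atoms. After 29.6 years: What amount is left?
N = N₀(1/2)^(t/t½) = 2234 atoms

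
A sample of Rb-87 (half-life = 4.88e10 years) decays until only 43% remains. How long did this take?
t = t½ × log₂(N₀/N) = 5.942e10 years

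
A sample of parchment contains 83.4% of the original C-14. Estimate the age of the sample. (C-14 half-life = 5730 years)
Age = t½ × log₂(1/ratio) = 1501 years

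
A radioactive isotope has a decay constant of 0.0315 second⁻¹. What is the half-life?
t½ = ln(2)/λ = 22 seconds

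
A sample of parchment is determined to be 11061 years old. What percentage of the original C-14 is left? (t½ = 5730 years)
N/N₀ = (1/2)^(t/t½) = 0.2624 = 26.2%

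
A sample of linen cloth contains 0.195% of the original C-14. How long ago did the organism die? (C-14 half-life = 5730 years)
Age = t½ × log₂(1/ratio) = 51580 years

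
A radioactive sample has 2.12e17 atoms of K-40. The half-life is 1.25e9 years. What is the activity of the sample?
A = λN = 1.176e8 decays/year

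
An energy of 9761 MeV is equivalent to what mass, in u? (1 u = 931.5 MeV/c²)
m = E/c² = 10.48 u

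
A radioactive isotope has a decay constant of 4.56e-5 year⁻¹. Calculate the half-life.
t½ = ln(2)/λ = 15200 years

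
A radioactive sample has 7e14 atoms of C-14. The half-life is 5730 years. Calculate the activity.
A = λN = 8.468e10 decays/year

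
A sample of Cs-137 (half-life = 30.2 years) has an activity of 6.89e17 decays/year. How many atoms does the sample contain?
N = A/λ = 3.002e19 atoms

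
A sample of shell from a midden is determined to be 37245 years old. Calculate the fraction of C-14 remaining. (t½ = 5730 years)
N/N₀ = (1/2)^(t/t½) = 0.01105 = 1.1%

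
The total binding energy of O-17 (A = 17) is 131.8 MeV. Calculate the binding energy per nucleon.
B.E./A = 131.8/17 = 7.753 MeV/nucleon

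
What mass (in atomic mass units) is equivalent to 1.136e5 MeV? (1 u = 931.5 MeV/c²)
m = E/c² = 122 u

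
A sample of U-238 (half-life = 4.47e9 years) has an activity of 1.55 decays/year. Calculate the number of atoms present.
N = A/λ = 9.996e9 atoms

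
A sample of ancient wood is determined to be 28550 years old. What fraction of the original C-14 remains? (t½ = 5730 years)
N/N₀ = (1/2)^(t/t½) = 0.03163 = 3.16%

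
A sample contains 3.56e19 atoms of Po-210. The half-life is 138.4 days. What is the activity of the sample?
A = λN = 1.783e17 decays/day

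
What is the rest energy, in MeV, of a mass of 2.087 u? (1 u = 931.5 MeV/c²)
E = mc² = 1944 MeV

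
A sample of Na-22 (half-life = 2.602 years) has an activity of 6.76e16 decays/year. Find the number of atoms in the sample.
N = A/λ = 2.538e17 atoms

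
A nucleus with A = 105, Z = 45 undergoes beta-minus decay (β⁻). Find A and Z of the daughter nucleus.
Daughter: A = 105, Z = 46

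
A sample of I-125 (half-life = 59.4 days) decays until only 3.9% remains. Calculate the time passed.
t = t½ × log₂(N₀/N) = 278 days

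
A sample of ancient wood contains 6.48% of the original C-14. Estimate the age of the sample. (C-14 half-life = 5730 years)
Age = t½ × log₂(1/ratio) = 22620 years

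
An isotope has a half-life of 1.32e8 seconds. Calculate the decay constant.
λ = ln(2)/t½ = 5.251e-9 second⁻¹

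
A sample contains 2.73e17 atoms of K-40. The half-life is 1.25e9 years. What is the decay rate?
A = λN = 1.514e8 decays/year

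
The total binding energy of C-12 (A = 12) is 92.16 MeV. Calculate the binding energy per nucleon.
B.E./A = 92.16/12 = 7.68 MeV/nucleon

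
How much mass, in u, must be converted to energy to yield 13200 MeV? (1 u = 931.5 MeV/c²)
m = E/c² = 14.17 u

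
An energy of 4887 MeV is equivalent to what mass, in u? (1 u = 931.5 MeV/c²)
m = E/c² = 5.246 u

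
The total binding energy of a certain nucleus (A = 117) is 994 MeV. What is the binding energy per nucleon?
B.E./A = 994/117 = 8.496 MeV/nucleon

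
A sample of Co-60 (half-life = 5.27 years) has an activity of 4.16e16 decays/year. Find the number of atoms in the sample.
N = A/λ = 3.163e17 atoms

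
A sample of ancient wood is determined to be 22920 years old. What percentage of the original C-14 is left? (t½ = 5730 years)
N/N₀ = (1/2)^(t/t½) = 0.0625 = 6.25%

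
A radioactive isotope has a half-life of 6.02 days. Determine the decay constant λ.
λ = ln(2)/t½ = 0.1151 day⁻¹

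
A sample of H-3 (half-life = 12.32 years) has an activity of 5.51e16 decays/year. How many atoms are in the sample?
N = A/λ = 9.793e17 atoms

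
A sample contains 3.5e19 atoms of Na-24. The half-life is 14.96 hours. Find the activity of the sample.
A = λN = 1.622e18 decays/hour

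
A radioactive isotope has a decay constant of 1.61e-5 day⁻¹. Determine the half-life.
t½ = ln(2)/λ = 43050 days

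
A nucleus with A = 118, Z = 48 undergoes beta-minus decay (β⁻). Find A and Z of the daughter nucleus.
Daughter: A = 118, Z = 49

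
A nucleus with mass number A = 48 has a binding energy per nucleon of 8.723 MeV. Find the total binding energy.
B.E. = 8.723 × 48 = 418.7 MeV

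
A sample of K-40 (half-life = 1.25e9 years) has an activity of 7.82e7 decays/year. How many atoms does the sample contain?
N = A/λ = 1.41e17 atoms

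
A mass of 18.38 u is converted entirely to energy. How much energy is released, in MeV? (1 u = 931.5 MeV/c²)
E = mc² = 17120 MeV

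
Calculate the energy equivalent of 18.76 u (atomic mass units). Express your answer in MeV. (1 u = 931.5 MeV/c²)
E = mc² = 17470 MeV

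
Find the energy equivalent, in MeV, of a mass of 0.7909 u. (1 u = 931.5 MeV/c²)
E = mc² = 736.7 MeV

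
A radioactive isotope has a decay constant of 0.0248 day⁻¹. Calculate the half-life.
t½ = ln(2)/λ = 27.95 days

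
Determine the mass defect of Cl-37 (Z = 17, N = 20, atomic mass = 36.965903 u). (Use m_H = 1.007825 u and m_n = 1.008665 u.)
Δm = Z·m_H + N·m_n − M = 0.3404 u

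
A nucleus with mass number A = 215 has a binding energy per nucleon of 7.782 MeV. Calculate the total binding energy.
B.E. = 7.782 × 215 = 1673 MeV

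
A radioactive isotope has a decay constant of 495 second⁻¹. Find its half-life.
t½ = ln(2)/λ = 0.0014 seconds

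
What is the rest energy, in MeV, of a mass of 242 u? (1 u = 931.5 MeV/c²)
E = mc² = 2.254e5 MeV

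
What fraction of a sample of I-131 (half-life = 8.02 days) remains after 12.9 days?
N/N₀ = (1/2)^(t/t½) = 0.3279 = 32.8%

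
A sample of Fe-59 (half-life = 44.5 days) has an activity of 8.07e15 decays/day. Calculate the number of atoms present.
N = A/λ = 5.181e17 atoms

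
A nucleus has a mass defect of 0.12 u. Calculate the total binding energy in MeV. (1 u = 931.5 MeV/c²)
B.E. = Δm × 931.5 = 111.8 MeV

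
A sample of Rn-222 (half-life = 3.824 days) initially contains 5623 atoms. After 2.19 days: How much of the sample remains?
N = N₀(1/2)^(t/t½) = 3781 atoms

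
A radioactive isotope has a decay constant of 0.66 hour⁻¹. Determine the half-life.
t½ = ln(2)/λ = 1.05 hours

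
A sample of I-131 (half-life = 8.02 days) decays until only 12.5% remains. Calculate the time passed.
t = t½ × log₂(N₀/N) = 24.06 days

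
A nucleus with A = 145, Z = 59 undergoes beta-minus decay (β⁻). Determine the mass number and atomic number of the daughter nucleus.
Daughter: A = 145, Z = 60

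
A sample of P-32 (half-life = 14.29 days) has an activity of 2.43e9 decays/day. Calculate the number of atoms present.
N = A/λ = 5.01e10 atoms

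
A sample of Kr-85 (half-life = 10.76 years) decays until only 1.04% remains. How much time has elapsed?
t = t½ × log₂(N₀/N) = 70.88 years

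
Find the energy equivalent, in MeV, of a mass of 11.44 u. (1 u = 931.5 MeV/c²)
E = mc² = 10660 MeV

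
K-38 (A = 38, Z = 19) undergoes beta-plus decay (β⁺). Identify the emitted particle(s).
β⁺: positron (e⁺) + neutrino (νₑ)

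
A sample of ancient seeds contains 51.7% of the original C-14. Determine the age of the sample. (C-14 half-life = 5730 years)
Age = t½ × log₂(1/ratio) = 5454 years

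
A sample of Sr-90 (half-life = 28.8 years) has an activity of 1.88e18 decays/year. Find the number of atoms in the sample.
N = A/λ = 7.811e19 atoms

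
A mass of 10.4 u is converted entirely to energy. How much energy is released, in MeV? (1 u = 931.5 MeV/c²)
E = mc² = 9688 MeV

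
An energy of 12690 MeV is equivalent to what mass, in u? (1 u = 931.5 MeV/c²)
m = E/c² = 13.62 u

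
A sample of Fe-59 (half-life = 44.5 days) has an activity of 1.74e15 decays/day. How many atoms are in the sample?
N = A/λ = 1.117e17 atoms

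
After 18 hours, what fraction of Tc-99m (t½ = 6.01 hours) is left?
N/N₀ = (1/2)^(t/t½) = 0.1254 = 12.5%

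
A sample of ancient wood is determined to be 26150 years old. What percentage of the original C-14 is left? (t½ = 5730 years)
N/N₀ = (1/2)^(t/t½) = 0.04229 = 4.23%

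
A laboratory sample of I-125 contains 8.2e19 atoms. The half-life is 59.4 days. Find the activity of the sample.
A = λN = 9.569e17 decays/day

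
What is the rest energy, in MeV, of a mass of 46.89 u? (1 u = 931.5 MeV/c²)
E = mc² = 43680 MeV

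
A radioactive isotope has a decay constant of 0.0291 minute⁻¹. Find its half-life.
t½ = ln(2)/λ = 23.82 minutes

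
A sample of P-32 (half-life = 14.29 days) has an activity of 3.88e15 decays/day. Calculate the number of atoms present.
N = A/λ = 7.999e16 atoms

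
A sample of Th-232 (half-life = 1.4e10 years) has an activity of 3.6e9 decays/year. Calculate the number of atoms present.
N = A/λ = 7.271e19 atoms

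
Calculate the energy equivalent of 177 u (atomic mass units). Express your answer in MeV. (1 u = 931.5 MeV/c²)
E = mc² = 1.649e5 MeV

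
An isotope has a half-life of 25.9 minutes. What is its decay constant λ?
λ = ln(2)/t½ = 0.02676 minute⁻¹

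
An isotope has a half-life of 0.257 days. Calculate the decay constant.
λ = ln(2)/t½ = 2.697 day⁻¹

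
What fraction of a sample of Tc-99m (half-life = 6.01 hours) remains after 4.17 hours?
N/N₀ = (1/2)^(t/t½) = 0.6182 = 61.8%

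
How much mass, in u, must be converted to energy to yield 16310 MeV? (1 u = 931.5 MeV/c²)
m = E/c² = 17.51 u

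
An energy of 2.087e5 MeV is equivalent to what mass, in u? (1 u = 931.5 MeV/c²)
m = E/c² = 224 u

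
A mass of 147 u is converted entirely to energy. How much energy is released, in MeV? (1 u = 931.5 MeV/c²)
E = mc² = 1.369e5 MeV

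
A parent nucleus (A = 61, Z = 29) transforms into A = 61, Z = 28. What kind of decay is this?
ΔA = 0, ΔZ = -1 ⇒ beta-plus decay (β⁺) or electron capture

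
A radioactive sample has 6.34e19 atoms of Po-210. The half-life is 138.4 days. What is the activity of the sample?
A = λN = 3.175e17 decays/day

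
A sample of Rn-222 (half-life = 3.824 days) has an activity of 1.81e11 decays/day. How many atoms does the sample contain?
N = A/λ = 9.986e11 atoms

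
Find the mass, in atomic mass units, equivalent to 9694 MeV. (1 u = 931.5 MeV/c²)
m = E/c² = 10.41 u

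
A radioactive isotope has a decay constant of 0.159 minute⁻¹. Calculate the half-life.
t½ = ln(2)/λ = 4.359 minutes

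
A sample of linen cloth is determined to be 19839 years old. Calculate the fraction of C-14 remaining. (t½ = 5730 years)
N/N₀ = (1/2)^(t/t½) = 0.09073 = 9.07%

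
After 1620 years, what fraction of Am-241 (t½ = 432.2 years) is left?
N/N₀ = (1/2)^(t/t½) = 0.07441 = 7.44%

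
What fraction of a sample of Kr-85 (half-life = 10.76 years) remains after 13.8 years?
N/N₀ = (1/2)^(t/t½) = 0.4111 = 41.1%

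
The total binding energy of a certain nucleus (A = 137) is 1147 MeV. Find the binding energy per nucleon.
B.E./A = 1147/137 = 8.372 MeV/nucleon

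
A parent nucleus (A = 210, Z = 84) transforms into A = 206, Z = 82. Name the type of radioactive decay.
ΔA = -4, ΔZ = -2 ⇒ alpha decay (α)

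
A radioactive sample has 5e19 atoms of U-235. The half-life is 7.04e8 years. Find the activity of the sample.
A = λN = 4.923e10 decays/year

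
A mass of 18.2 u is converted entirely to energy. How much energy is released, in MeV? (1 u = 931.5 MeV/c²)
E = mc² = 16950 MeV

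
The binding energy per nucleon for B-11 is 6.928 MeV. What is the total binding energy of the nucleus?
B.E. = 6.928 × 11 = 76.21 MeV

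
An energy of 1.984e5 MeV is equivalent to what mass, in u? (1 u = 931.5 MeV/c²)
m = E/c² = 213 u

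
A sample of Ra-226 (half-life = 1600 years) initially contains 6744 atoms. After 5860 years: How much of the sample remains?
N = N₀(1/2)^(t/t½) = 532.6 atoms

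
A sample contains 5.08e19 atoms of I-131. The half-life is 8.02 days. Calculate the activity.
A = λN = 4.391e18 decays/day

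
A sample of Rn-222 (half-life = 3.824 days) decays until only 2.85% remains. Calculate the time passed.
t = t½ × log₂(N₀/N) = 19.63 days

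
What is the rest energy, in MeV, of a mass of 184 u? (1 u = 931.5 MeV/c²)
E = mc² = 1.714e5 MeV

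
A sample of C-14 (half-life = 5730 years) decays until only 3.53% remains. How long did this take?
t = t½ × log₂(N₀/N) = 27640 years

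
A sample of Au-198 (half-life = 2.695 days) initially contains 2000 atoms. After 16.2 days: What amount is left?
N = N₀(1/2)^(t/t½) = 31.01 atoms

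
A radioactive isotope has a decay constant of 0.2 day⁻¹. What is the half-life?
t½ = ln(2)/λ = 3.466 days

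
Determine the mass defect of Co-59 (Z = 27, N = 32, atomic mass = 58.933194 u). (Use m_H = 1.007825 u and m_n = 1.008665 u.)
Δm = Z·m_H + N·m_n − M = 0.5554 u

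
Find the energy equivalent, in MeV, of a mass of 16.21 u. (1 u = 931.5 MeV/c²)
E = mc² = 15100 MeV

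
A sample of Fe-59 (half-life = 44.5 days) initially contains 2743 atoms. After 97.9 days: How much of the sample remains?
N = N₀(1/2)^(t/t½) = 597 atoms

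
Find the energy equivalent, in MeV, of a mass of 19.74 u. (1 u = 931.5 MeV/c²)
E = mc² = 18390 MeV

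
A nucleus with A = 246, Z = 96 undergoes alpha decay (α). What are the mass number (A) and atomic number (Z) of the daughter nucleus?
Daughter: A = 242, Z = 94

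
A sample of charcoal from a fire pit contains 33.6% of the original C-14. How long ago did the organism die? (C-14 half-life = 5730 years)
Age = t½ × log₂(1/ratio) = 9016 years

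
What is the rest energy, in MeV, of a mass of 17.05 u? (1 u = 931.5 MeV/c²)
E = mc² = 15880 MeV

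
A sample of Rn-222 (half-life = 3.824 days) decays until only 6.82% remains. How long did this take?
t = t½ × log₂(N₀/N) = 14.81 days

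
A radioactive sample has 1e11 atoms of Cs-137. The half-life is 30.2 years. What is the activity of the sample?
A = λN = 2.295e9 decays/year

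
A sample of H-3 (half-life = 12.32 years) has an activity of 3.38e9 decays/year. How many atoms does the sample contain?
N = A/λ = 6.008e10 atoms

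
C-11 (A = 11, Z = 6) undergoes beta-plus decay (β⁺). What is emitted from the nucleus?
β⁺: positron (e⁺) + neutrino (νₑ)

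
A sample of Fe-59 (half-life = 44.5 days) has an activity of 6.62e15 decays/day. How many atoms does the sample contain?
N = A/λ = 4.25e17 atoms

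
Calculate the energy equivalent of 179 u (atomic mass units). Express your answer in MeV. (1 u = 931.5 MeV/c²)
E = mc² = 1.667e5 MeV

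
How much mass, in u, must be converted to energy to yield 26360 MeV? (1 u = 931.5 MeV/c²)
m = E/c² = 28.3 u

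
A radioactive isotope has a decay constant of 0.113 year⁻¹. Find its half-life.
t½ = ln(2)/λ = 6.134 years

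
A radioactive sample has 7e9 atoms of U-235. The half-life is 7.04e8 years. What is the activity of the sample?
A = λN = 6.892 decays/year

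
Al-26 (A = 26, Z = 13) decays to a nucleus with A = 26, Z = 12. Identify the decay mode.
ΔA = 0, ΔZ = -1 ⇒ beta-plus decay (β⁺) or electron capture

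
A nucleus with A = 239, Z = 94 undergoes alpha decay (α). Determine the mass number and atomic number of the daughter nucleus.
Daughter: A = 235, Z = 92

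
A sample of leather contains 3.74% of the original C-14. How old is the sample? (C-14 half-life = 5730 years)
Age = t½ × log₂(1/ratio) = 27160 years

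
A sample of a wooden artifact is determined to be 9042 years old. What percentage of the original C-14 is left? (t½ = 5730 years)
N/N₀ = (1/2)^(t/t½) = 0.3349 = 33.5%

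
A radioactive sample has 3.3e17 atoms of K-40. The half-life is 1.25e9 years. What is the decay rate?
A = λN = 1.83e8 decays/year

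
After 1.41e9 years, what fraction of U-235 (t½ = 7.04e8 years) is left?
N/N₀ = (1/2)^(t/t½) = 0.2495 = 25%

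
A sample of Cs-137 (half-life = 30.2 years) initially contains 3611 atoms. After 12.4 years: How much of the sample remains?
N = N₀(1/2)^(t/t½) = 2717 atoms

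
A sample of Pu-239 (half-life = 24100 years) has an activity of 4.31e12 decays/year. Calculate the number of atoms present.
N = A/λ = 1.499e17 atoms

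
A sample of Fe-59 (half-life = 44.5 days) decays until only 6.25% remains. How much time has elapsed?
t = t½ × log₂(N₀/N) = 178 days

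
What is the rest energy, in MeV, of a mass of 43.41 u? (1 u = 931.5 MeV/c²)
E = mc² = 40440 MeV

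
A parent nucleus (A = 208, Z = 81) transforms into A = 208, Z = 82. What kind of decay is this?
ΔA = 0, ΔZ = +1 ⇒ beta-minus decay (β⁻)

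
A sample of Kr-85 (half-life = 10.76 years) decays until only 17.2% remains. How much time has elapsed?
t = t½ × log₂(N₀/N) = 27.33 years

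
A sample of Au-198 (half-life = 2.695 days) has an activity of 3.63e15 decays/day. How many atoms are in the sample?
N = A/λ = 1.411e16 atoms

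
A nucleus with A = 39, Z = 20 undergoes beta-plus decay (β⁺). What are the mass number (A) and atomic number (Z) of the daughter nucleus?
Daughter: A = 39, Z = 19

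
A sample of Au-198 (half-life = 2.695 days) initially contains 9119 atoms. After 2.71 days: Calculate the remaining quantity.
N = N₀(1/2)^(t/t½) = 4542 atoms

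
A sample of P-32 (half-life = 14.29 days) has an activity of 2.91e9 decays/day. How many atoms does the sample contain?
N = A/λ = 5.999e10 atoms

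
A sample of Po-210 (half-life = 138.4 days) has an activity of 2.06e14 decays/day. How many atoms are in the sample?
N = A/λ = 4.113e16 atoms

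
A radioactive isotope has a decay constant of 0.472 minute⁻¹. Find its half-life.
t½ = ln(2)/λ = 1.469 minutes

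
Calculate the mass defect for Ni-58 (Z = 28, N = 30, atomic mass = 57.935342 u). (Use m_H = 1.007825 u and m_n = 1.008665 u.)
Δm = Z·m_H + N·m_n − M = 0.5437 u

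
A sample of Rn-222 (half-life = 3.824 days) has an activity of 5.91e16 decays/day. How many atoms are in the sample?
N = A/λ = 3.26e17 atoms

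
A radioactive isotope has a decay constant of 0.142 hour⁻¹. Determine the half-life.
t½ = ln(2)/λ = 4.881 hours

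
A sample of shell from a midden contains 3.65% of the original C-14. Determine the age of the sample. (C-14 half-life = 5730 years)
Age = t½ × log₂(1/ratio) = 27370 years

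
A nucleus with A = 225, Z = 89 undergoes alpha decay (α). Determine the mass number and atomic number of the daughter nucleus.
Daughter: A = 221, Z = 87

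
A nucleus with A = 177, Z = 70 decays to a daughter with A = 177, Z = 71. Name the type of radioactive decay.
ΔA = 0, ΔZ = +1 ⇒ beta-minus decay (β⁻)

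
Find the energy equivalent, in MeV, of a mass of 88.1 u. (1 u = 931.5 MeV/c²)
E = mc² = 82070 MeV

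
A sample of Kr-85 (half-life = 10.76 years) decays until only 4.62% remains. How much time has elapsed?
t = t½ × log₂(N₀/N) = 47.73 years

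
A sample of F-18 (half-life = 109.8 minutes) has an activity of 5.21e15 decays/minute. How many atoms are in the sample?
N = A/λ = 8.253e17 atoms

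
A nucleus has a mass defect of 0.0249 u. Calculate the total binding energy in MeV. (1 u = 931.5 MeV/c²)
B.E. = Δm × 931.5 = 23.19 MeV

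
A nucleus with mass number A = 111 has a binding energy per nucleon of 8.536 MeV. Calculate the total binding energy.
B.E. = 8.536 × 111 = 947.5 MeV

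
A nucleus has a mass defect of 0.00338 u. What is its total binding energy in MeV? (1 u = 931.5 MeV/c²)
B.E. = Δm × 931.5 = 3.148 MeV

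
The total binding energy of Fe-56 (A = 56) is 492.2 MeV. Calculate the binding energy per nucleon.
B.E./A = 492.2/56 = 8.789 MeV/nucleon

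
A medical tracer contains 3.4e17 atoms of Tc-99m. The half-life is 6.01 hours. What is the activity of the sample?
A = λN = 3.921e16 decays/hour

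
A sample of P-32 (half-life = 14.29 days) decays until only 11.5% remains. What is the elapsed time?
t = t½ × log₂(N₀/N) = 44.59 days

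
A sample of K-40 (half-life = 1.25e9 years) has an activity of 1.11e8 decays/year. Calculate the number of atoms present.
N = A/λ = 2.002e17 atoms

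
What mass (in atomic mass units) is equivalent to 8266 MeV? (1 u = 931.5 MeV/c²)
m = E/c² = 8.874 u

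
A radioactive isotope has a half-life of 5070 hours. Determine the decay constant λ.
λ = ln(2)/t½ = 1.367e-4 hour⁻¹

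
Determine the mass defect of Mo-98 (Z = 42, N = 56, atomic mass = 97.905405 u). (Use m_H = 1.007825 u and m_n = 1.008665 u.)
Δm = Z·m_H + N·m_n − M = 0.9085 u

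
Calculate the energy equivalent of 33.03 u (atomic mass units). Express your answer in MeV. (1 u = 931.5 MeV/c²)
E = mc² = 30770 MeV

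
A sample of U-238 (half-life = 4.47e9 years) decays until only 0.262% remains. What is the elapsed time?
t = t½ × log₂(N₀/N) = 3.834e10 years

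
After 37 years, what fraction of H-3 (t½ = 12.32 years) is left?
N/N₀ = (1/2)^(t/t½) = 0.1247 = 12.5%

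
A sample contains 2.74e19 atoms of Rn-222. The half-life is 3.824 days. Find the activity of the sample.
A = λN = 4.967e18 decays/day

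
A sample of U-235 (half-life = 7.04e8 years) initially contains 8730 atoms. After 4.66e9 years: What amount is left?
N = N₀(1/2)^(t/t½) = 88.8 atoms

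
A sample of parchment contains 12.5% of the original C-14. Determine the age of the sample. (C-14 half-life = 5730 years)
Age = t½ × log₂(1/ratio) = 17190 years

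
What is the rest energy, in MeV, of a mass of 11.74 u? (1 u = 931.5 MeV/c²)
E = mc² = 10940 MeV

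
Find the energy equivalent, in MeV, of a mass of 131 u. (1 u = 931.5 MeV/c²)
E = mc² = 1.22e5 MeV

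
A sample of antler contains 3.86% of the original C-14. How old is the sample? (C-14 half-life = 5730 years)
Age = t½ × log₂(1/ratio) = 26900 years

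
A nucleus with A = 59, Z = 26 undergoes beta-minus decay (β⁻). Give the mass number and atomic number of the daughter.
Daughter: A = 59, Z = 27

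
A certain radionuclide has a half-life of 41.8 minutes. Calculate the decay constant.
λ = ln(2)/t½ = 0.01658 minute⁻¹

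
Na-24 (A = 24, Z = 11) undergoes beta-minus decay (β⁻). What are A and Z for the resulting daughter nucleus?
Daughter: A = 24, Z = 12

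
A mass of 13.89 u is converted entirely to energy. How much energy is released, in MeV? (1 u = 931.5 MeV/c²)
E = mc² = 12940 MeV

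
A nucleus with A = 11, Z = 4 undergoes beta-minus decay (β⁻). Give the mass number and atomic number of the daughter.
Daughter: A = 11, Z = 5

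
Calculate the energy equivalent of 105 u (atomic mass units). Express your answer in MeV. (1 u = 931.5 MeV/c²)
E = mc² = 97810 MeV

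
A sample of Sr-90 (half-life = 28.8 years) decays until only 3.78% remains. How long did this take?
t = t½ × log₂(N₀/N) = 136.1 years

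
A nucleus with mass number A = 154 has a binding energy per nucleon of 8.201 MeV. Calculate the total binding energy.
B.E. = 8.201 × 154 = 1263 MeV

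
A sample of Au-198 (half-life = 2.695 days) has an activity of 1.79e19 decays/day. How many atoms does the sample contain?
N = A/λ = 6.96e19 atoms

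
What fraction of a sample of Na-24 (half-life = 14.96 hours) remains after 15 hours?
N/N₀ = (1/2)^(t/t½) = 0.4991 = 49.9%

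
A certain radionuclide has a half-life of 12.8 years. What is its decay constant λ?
λ = ln(2)/t½ = 0.05415 year⁻¹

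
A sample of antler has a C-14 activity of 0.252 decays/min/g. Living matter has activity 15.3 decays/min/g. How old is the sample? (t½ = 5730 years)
Age = t½ × log₂(A₀/A) = 33940 years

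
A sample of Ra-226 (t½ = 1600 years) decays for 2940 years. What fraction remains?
N/N₀ = (1/2)^(t/t½) = 0.2798 = 28%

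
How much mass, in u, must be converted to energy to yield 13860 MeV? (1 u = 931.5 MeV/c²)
m = E/c² = 14.88 u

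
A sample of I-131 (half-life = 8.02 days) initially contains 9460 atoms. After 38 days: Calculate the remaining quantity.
N = N₀(1/2)^(t/t½) = 354.5 atoms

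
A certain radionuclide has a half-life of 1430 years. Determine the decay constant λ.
λ = ln(2)/t½ = 4.847e-4 year⁻¹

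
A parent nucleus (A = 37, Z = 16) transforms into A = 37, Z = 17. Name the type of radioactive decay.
ΔA = 0, ΔZ = +1 ⇒ beta-minus decay (β⁻)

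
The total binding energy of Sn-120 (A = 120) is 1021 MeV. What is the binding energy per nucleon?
B.E./A = 1021/120 = 8.508 MeV/nucleon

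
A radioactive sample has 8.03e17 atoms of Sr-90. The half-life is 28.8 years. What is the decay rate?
A = λN = 1.933e16 decays/year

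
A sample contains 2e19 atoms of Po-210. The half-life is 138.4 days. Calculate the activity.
A = λN = 1.002e17 decays/day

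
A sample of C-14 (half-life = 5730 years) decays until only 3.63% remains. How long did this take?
t = t½ × log₂(N₀/N) = 27410 years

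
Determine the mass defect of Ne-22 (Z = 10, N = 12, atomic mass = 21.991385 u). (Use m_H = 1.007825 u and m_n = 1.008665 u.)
Δm = Z·m_H + N·m_n − M = 0.1908 u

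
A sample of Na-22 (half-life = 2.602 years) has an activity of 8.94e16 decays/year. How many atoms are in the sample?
N = A/λ = 3.356e17 atoms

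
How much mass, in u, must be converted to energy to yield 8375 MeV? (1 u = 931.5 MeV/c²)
m = E/c² = 8.991 u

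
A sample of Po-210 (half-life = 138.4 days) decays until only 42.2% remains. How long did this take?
t = t½ × log₂(N₀/N) = 172.3 days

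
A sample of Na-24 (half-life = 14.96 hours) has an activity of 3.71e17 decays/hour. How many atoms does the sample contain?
N = A/λ = 8.007e18 atoms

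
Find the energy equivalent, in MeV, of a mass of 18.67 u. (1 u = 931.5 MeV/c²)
E = mc² = 17390 MeV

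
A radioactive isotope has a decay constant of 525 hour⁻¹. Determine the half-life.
t½ = ln(2)/λ = 0.00132 hours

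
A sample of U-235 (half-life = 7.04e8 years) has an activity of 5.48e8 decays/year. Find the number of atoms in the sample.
N = A/λ = 5.566e17 atoms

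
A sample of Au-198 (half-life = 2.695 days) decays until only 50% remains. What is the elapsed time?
t = t½ × log₂(N₀/N) = 2.695 days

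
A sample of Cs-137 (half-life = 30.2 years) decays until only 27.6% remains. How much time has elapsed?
t = t½ × log₂(N₀/N) = 56.09 years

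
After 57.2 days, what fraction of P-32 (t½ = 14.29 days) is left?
N/N₀ = (1/2)^(t/t½) = 0.06238 = 6.24%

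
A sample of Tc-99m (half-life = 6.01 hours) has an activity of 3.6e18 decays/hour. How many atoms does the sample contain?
N = A/λ = 3.121e19 atoms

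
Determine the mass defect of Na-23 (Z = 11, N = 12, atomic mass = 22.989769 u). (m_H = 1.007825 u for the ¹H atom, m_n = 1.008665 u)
Δm = Z·m_H + N·m_n − M = 0.2003 u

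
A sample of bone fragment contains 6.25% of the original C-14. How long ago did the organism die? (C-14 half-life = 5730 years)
Age = t½ × log₂(1/ratio) = 22920 years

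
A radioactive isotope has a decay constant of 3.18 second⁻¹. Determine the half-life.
t½ = ln(2)/λ = 0.218 seconds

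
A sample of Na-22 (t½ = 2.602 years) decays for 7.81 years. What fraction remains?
N/N₀ = (1/2)^(t/t½) = 0.1249 = 12.5%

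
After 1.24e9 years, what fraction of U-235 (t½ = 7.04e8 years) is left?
N/N₀ = (1/2)^(t/t½) = 0.295 = 29.5%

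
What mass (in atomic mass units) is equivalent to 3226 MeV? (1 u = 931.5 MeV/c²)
m = E/c² = 3.463 u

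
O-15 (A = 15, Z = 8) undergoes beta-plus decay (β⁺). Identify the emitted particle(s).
β⁺: positron (e⁺) + neutrino (νₑ)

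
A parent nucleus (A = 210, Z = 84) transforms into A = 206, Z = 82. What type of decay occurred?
ΔA = -4, ΔZ = -2 ⇒ alpha decay (α)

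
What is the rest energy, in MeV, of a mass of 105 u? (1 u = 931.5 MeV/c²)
E = mc² = 97810 MeV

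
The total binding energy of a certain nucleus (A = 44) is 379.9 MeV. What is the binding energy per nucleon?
B.E./A = 379.9/44 = 8.634 MeV/nucleon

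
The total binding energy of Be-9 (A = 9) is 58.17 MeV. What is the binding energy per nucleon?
B.E./A = 58.17/9 = 6.463 MeV/nucleon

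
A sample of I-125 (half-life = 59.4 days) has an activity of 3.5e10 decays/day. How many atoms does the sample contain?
N = A/λ = 2.999e12 atoms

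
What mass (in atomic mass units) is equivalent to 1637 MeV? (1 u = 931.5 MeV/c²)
m = E/c² = 1.757 u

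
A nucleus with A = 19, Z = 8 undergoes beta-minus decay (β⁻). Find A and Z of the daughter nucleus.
Daughter: A = 19, Z = 9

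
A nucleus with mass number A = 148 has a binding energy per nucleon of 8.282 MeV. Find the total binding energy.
B.E. = 8.282 × 148 = 1226 MeV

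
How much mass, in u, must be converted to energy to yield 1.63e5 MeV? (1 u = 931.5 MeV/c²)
m = E/c² = 175 u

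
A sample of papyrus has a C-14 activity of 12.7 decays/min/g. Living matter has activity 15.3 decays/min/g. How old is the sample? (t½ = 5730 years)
Age = t½ × log₂(A₀/A) = 1540 years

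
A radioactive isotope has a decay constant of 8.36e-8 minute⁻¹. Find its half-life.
t½ = ln(2)/λ = 8.291e6 minutes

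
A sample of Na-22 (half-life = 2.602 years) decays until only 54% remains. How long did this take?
t = t½ × log₂(N₀/N) = 2.313 years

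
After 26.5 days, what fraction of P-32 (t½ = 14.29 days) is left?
N/N₀ = (1/2)^(t/t½) = 0.2765 = 27.7%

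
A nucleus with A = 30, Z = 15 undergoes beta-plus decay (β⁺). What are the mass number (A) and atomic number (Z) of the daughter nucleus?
Daughter: A = 30, Z = 14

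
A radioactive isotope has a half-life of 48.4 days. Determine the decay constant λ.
λ = ln(2)/t½ = 0.01432 day⁻¹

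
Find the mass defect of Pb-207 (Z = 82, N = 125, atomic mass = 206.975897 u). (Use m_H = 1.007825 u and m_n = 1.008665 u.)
Δm = Z·m_H + N·m_n − M = 1.749 u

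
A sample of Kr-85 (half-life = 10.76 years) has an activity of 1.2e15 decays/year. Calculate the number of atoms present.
N = A/λ = 1.863e16 atoms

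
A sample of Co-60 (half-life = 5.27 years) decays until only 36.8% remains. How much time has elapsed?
t = t½ × log₂(N₀/N) = 7.601 years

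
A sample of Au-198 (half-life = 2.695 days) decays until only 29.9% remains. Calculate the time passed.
t = t½ × log₂(N₀/N) = 4.694 days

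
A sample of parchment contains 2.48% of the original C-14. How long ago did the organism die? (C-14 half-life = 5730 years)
Age = t½ × log₂(1/ratio) = 30560 years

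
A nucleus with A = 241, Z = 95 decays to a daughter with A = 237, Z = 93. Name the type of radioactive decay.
ΔA = -4, ΔZ = -2 ⇒ alpha decay (α)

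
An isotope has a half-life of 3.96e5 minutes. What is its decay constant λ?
λ = ln(2)/t½ = 1.75e-6 minute⁻¹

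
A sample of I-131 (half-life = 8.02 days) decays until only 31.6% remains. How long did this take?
t = t½ × log₂(N₀/N) = 13.33 days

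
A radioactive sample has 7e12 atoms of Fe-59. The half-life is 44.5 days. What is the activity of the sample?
A = λN = 1.09e11 decays/day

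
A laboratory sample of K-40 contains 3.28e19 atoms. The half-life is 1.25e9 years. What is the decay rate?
A = λN = 1.819e10 decays/year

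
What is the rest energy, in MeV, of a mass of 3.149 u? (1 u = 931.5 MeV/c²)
E = mc² = 2933 MeV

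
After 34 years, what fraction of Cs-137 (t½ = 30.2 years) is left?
N/N₀ = (1/2)^(t/t½) = 0.4582 = 45.8%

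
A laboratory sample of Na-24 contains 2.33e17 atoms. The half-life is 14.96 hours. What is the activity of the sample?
A = λN = 1.08e16 decays/hour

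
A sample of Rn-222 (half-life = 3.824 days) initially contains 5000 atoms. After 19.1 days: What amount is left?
N = N₀(1/2)^(t/t½) = 156.8 atoms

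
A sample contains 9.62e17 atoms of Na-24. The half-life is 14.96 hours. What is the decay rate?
A = λN = 4.457e16 decays/hour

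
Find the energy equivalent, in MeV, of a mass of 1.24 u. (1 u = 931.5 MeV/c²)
E = mc² = 1155 MeV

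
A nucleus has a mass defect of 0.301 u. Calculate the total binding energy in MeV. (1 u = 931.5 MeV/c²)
B.E. = Δm × 931.5 = 280.4 MeV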